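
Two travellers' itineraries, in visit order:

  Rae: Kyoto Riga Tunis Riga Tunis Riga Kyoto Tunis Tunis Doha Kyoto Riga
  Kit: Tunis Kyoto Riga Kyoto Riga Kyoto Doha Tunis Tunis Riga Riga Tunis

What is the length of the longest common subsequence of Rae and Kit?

One common subsequence of length 7: Kyoto (Rae #1, Kit #2), Riga (Rae #2, Kit #3), Riga (Rae #6, Kit #5), Kyoto (Rae #7, Kit #6), Tunis (Rae #8, Kit #8), Tunis (Rae #9, Kit #9), Riga (Rae #12, Kit #11). dp[12][12] = 7 confirms this is the maximum.

7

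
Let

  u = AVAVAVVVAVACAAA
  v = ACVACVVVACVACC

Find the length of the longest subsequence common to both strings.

10

Pick A at u[1]=v[1], then V at u[2]=v[3], then A at u[3]=v[4], then V at u[6]=v[6], then V at u[7]=v[7], then V at u[8]=v[8], then A at u[9]=v[9], then V at u[10]=v[11], then A at u[11]=v[12], then C at u[12]=v[14]; all 10 characters appear in both, in order, and the DP table's final entry dp[15][14] is also 10, so no common subsequence is longer.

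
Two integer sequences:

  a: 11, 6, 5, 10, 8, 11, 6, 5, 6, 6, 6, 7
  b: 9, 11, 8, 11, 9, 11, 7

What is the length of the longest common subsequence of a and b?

Pick 11 at a[1]=b[2] → 8 at a[5]=b[3] → 11 at a[6]=b[6] → 7 at a[12]=b[7]; all 4 values appear in both, in order, and the DP table's final entry dp[12][7] is also 4, so no common subsequence is longer.

4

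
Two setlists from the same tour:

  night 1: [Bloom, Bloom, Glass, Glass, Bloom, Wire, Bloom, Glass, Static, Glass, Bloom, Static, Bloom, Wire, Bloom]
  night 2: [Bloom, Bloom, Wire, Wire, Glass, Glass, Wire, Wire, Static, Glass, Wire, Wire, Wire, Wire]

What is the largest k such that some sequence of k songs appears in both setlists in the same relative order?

8

Pick Bloom [1,1]; then Bloom [2,2]; then Glass [3,5]; then Glass [4,6]; then Wire [6,8]; then Static [9,9]; then Glass [10,10]; then Wire [14,14]; all 8 songs appear in both, in order. The LCS DP gives dp[15][14] = 8, so this is optimal.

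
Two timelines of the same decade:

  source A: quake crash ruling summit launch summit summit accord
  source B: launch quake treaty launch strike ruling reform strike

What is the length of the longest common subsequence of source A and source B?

Taking quake (source A #1, source B #2) → ruling (source A #3, source B #6) gives a common subsequence of length 2, and the DP table's final entry dp[8][8] is also 2, so no common subsequence is longer.

2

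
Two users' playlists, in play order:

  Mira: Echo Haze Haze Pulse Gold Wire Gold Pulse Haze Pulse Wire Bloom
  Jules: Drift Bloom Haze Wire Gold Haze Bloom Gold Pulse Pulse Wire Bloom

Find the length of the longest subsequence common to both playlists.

Match Haze [2,3], then Haze [3,6], then Gold [7,8], then Pulse [8,9], then Pulse [10,10], then Wire [11,11], then Bloom [12,12] — 7 songs in the same relative order in both. The LCS DP gives dp[12][12] = 7, so this is optimal.

7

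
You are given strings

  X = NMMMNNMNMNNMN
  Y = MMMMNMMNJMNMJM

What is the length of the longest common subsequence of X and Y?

9

Taking M (X #2, Y #2); then M (X #3, Y #3); then M (X #4, Y #4); then N (X #5, Y #5); then N (X #6, Y #8); then M (X #7, Y #10); then N (X #8, Y #11); then M (X #9, Y #12); then M (X #12, Y #14) gives a common subsequence of length 9. dp[13][14] = 9 confirms this is the maximum.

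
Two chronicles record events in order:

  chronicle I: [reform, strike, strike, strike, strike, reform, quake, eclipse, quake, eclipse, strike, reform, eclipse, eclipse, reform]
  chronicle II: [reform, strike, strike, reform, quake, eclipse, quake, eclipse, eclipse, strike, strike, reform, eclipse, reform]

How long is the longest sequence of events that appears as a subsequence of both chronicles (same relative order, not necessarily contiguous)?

12

One common subsequence of length 12: reform [1,1], strike [4,2], strike [5,3], reform [6,4], quake [7,5], eclipse [8,6], quake [9,7], eclipse [10,9], strike [11,11], reform [12,12], eclipse [14,13], reform [15,14]. Since dp[15][14] = 12, nothing longer is possible.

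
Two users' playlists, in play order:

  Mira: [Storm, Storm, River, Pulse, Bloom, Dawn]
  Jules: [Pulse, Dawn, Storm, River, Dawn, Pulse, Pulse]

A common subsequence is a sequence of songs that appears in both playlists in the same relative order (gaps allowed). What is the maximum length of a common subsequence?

3

Pick Storm at Mira[2]=Jules[3] → River at Mira[3]=Jules[4] → Pulse at Mira[4]=Jules[7]; all 3 songs appear in both, in order. dp[6][7] = 3 confirms this is the maximum.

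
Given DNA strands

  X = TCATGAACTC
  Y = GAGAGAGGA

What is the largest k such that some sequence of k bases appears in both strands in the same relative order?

4

Let dp[i][j] be the LCS length of the first i bases of X and the first j bases of Y. dp[i][j] = dp[i-1][j-1]+1 when the i-th and j-th bases match, else max(dp[i-1][j], dp[i][j-1]).
    ·  G  A  G  A  G  A  G  G  A
 ·  0  0  0  0  0  0  0  0  0  0
 T  0  0  0  0  0  0  0  0  0  0
 C  0  0  0  0  0  0  0  0  0  0
 A  0  0  1  1  1  1  1  1  1  1
 T  0  0  1  1  1  1  1  1  1  1
 G  0  1  1  2  2  2  2  2  2  2
 A  0  1  2  2  3  3  3  3  3  3
 A  0  1  2  2  3  3  4  4  4  4
 C  0  1  2  2  3  3  4  4  4  4
 T  0  1  2  2  3  3  4  4  4  4
 C  0  1  2  2  3  3  4  4  4  4
dp[10][9] = 4. One LCS (by backtracking along matches): AGAA.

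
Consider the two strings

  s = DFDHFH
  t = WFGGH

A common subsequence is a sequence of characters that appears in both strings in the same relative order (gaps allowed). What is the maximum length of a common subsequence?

Let dp[i][j] be the LCS length of the first i characters of s and the first j characters of t. dp[i][j] = dp[i-1][j-1]+1 when the i-th and j-th characters match, else max(dp[i-1][j], dp[i][j-1]).
    ·  W  F  G  G  H
 ·  0  0  0  0  0  0
 D  0  0  0  0  0  0
 F  0  0  1  1  1  1
 D  0  0  1  1  1  1
 H  0  0  1  1  1  2
 F  0  0  1  1  1  2
 H  0  0  1  1  1  2
dp[6][5] = 2. One LCS (by backtracking along matches): FH.

2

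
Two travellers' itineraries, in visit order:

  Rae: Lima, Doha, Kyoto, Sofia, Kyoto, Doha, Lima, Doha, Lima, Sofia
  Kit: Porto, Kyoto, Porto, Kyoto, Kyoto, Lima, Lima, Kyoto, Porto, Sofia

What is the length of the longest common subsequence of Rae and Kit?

5

Taking Kyoto [3,4], Kyoto [5,5], Lima [7,6], Lima [9,7], Sofia [10,10] gives a common subsequence of length 5. The LCS DP gives dp[10][10] = 5, so this is optimal.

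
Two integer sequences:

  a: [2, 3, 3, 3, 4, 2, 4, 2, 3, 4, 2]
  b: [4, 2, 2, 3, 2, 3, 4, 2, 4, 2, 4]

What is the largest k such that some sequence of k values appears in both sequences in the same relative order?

One common subsequence of length 8: 2 [1,3], 3 [2,4], 3 [4,6], 4 [5,7], 2 [6,8], 4 [7,9], 2 [8,10], 4 [10,11]. Since dp[11][11] = 8, nothing longer is possible.

8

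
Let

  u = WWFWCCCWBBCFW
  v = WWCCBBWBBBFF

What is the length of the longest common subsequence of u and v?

8

Match W at u[2]=v[1], W at u[4]=v[2], C at u[5]=v[3], C at u[6]=v[4], W at u[8]=v[7], B at u[9]=v[9], B at u[10]=v[10], F at u[12]=v[12] — 8 characters in the same relative order in both. Since dp[13][12] = 8, nothing longer is possible.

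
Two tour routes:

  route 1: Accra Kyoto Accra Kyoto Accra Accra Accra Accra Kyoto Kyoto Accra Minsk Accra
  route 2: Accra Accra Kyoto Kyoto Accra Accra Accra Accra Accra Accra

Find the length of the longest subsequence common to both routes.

Match Accra [1,2]; then Kyoto [2,3]; then Kyoto [4,4]; then Accra [5,5]; then Accra [6,6]; then Accra [7,7]; then Accra [8,8]; then Accra [11,9]; then Accra [13,10] — 9 stops in the same relative order in both. Since dp[13][10] = 9, nothing longer is possible.

9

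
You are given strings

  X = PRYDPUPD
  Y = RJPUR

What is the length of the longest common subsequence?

One common subsequence of length 3: R at X[2]=Y[1], P at X[5]=Y[3], U at X[6]=Y[4]. dp[8][5] = 3 confirms this is the maximum.

3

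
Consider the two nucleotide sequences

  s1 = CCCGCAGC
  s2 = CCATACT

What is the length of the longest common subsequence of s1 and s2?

4

Pick C [1,1]; then C [2,2]; then A [6,5]; then C [8,6]; all 4 bases appear in both, in order. dp[8][7] = 4 confirms this is the maximum.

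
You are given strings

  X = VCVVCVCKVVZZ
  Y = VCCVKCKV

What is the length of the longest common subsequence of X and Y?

7

One common subsequence of length 7: V (X #1, Y #1); then C (X #2, Y #2); then C (X #5, Y #3); then V (X #6, Y #4); then C (X #7, Y #6); then K (X #8, Y #7); then V (X #10, Y #8). The LCS DP gives dp[12][8] = 7, so this is optimal.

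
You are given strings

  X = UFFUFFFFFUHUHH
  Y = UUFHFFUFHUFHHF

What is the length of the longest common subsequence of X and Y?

Pick U at X[1]=Y[1]; then U at X[4]=Y[2]; then F at X[5]=Y[3]; then F at X[6]=Y[5]; then F at X[7]=Y[6]; then F at X[9]=Y[8]; then H at X[11]=Y[9]; then U at X[12]=Y[10]; then H at X[13]=Y[12]; then H at X[14]=Y[13]; all 10 characters appear in both, in order. The LCS DP gives dp[14][14] = 10, so this is optimal.

10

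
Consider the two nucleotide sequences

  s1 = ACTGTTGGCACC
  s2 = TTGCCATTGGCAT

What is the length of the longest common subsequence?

Match T [3,2], G [4,3], T [5,7], T [6,8], G [7,9], G [8,10], C [9,11], A [10,12] — 8 bases in the same relative order in both, and the DP table's final entry dp[12][13] is also 8, so no common subsequence is longer.

8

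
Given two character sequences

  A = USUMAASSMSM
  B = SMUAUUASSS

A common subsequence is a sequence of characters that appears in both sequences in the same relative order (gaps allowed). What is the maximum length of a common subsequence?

Let dp[i][j] be the LCS length of the first i characters of A and the first j characters of B. dp[i][j] = dp[i-1][j-1]+1 when the i-th and j-th characters match, else max(dp[i-1][j], dp[i][j-1]).
    ·  S  M  U  A  U  U  A  S  S  S
 ·  0  0  0  0  0  0  0  0  0  0  0
 U  0  0  0  1  1  1  1  1  1  1  1
 S  0  1  1  1  1  1  1  1  2  2  2
 U  0  1  1  2  2  2  2  2  2  2  2
 M  0  1  2  2  2  2  2  2  2  2  2
 A  0  1  2  2  3  3  3  3  3  3  3
 A  0  1  2  2  3  3  3  4  4  4  4
 S  0  1  2  2  3  3  3  4  5  5  5
 S  0  1  2  2  3  3  3  4  5  6  6
 M  0  1  2  2  3  3  3  4  5  6  6
 S  0  1  2  2  3  3  3  4  5  6  7
 M  0  1  2  2  3  3  3  4  5  6  7
dp[11][10] = 7. One LCS (by backtracking along matches): SUAASSS.

7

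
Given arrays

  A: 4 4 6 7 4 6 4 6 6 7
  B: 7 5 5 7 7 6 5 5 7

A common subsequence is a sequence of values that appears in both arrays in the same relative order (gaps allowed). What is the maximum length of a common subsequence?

Let dp[i][j] be the LCS length of the first i values of A and the first j values of B. dp[i][j] = dp[i-1][j-1]+1 when the i-th and j-th values match, else max(dp[i-1][j], dp[i][j-1]).
    ·  7  5  5  7  7  6  5  5  7
 ·  0  0  0  0  0  0  0  0  0  0
 4  0  0  0  0  0  0  0  0  0  0
 4  0  0  0  0  0  0  0  0  0  0
 6  0  0  0  0  0  0  1  1  1  1
 7  0  1  1  1  1  1  1  1  1  2
 4  0  1  1  1  1  1  1  1  1  2
 6  0  1  1  1  1  1  2  2  2  2
 4  0  1  1  1  1  1  2  2  2  2
 6  0  1  1  1  1  1  2  2  2  2
 6  0  1  1  1  1  1  2  2  2  2
 7  0  1  1  1  2  2  2  2  2  3
dp[10][9] = 3. One LCS (by backtracking along matches): 7, 6, 7.

3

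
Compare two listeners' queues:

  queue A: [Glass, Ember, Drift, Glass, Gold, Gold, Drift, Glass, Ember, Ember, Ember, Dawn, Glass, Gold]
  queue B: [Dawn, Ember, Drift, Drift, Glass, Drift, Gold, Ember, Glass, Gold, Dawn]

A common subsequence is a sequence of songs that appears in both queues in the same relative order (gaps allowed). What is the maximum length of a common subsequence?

7

Pick Ember (queue A #2, queue B #2), then Drift (queue A #3, queue B #4), then Glass (queue A #4, queue B #5), then Gold (queue A #6, queue B #7), then Ember (queue A #11, queue B #8), then Glass (queue A #13, queue B #9), then Gold (queue A #14, queue B #10); all 7 songs appear in both, in order. Since dp[14][11] = 7, nothing longer is possible.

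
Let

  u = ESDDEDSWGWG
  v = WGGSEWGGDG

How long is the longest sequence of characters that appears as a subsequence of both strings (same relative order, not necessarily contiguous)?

Pick S at u[2]=v[4]; then E at u[5]=v[5]; then W at u[8]=v[6]; then G at u[9]=v[8]; then G at u[11]=v[10]; all 5 characters appear in both, in order. Since dp[11][10] = 5, nothing longer is possible.

5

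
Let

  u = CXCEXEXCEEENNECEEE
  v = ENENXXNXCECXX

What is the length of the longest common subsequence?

6

One common subsequence of length 6: X [2,5], X [5,6], X [7,8], C [8,9], E [14,10], C [15,11]. dp[18][13] = 6 confirms this is the maximum.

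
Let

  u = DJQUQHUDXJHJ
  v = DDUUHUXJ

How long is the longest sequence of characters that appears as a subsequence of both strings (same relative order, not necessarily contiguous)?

One common subsequence of length 6: D at u[1]=v[2]; then U at u[4]=v[4]; then H at u[6]=v[5]; then U at u[7]=v[6]; then X at u[9]=v[7]; then J at u[12]=v[8]. Since dp[12][8] = 6, nothing longer is possible.

6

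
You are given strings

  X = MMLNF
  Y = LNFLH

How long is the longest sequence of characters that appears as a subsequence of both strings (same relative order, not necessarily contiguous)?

3

Let dp[i][j] be the LCS length of the first i characters of X and the first j characters of Y. dp[i][j] = dp[i-1][j-1]+1 when the i-th and j-th characters match, else max(dp[i-1][j], dp[i][j-1]).
    ·  L  N  F  L  H
 ·  0  0  0  0  0  0
 M  0  0  0  0  0  0
 M  0  0  0  0  0  0
 L  0  1  1  1  1  1
 N  0  1  2  2  2  2
 F  0  1  2  3  3  3
dp[5][5] = 3. One LCS (by backtracking along matches): LNF.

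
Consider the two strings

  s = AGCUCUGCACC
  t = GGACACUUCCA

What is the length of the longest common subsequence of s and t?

Pick A [1,5], C [3,6], U [4,8], C [5,9], C [8,10], A [9,11]; all 6 characters appear in both, in order. dp[11][11] = 6 confirms this is the maximum.

6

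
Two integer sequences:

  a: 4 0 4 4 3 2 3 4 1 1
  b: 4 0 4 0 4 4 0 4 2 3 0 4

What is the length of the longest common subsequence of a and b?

7

One common subsequence of length 7: 4 at a[1]=b[3], then 0 at a[2]=b[4], then 4 at a[3]=b[6], then 4 at a[4]=b[8], then 2 at a[6]=b[9], then 3 at a[7]=b[10], then 4 at a[8]=b[12]. dp[10][12] = 7 confirms this is the maximum.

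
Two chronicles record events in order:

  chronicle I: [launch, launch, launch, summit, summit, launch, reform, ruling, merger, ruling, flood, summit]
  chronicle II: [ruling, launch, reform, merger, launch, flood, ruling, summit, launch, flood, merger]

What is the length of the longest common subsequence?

5

Pick launch (chronicle I #1, chronicle II #2); then launch (chronicle I #2, chronicle II #5); then summit (chronicle I #5, chronicle II #8); then launch (chronicle I #6, chronicle II #9); then merger (chronicle I #9, chronicle II #11); all 5 events appear in both, in order. Since dp[12][11] = 5, nothing longer is possible.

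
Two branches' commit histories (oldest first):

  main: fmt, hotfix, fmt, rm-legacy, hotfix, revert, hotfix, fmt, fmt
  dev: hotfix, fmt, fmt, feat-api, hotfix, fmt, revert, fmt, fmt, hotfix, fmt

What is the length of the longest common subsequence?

Taking fmt (main #1, dev #3), hotfix (main #2, dev #5), fmt (main #3, dev #6), revert (main #6, dev #7), hotfix (main #7, dev #10), fmt (main #9, dev #11) gives a common subsequence of length 6. The LCS DP gives dp[9][11] = 6, so this is optimal.

6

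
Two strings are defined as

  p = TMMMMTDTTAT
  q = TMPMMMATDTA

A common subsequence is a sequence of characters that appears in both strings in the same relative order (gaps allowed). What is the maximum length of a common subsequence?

9

Taking T at p[1]=q[1], M at p[2]=q[2], M at p[3]=q[4], M at p[4]=q[5], M at p[5]=q[6], T at p[6]=q[8], D at p[7]=q[9], T at p[9]=q[10], A at p[10]=q[11] gives a common subsequence of length 9. Since dp[11][11] = 9, nothing longer is possible.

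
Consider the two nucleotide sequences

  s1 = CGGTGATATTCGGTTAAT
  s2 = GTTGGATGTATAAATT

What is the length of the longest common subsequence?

Pick G [2,1]; then G [3,4]; then G [5,5]; then A [8,6]; then T [10,7]; then G [13,8]; then T [14,9]; then T [15,11]; then A [16,13]; then A [17,14]; then T [18,16]; all 11 bases appear in both, in order, and the DP table's final entry dp[18][16] is also 11, so no common subsequence is longer.

11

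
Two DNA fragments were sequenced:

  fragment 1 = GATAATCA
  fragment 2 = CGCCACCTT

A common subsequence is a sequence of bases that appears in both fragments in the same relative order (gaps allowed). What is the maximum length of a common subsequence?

Let dp[i][j] be the LCS length of the first i bases of fragment 1 and the first j bases of fragment 2. dp[i][j] = dp[i-1][j-1]+1 when the i-th and j-th bases match, else max(dp[i-1][j], dp[i][j-1]).
    ·  C  G  C  C  A  C  C  T  T
 ·  0  0  0  0  0  0  0  0  0  0
 G  0  0  1  1  1  1  1  1  1  1
 A  0  0  1  1  1  2  2  2  2  2
 T  0  0  1  1  1  2  2  2  3  3
 A  0  0  1  1  1  2  2  2  3  3
 A  0  0  1  1  1  2  2  2  3  3
 T  0  0  1  1  1  2  2  2  3  4
 C  0  1  1  2  2  2  3  3  3  4
 A  0  1  1  2  2  3  3  3  3  4
dp[8][9] = 4. One LCS (by backtracking along matches): GATT.

4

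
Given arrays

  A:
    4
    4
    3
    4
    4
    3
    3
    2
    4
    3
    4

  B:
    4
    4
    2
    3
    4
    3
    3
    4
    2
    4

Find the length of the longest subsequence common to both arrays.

Match 4 [1,1]; then 4 [2,2]; then 3 [3,4]; then 4 [5,5]; then 3 [6,6]; then 3 [7,7]; then 2 [8,9]; then 4 [11,10] — 8 values in the same relative order in both. The LCS DP gives dp[11][10] = 8, so this is optimal.

8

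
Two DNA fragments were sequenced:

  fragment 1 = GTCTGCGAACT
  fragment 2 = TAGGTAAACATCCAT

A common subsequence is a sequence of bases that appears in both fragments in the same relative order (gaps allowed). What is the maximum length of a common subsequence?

7

One common subsequence of length 7: G (fragment 1 #1, fragment 2 #4), then T (fragment 1 #2, fragment 2 #5), then C (fragment 1 #3, fragment 2 #9), then T (fragment 1 #4, fragment 2 #11), then C (fragment 1 #6, fragment 2 #13), then A (fragment 1 #9, fragment 2 #14), then T (fragment 1 #11, fragment 2 #15), and the DP table's final entry dp[11][15] is also 7, so no common subsequence is longer.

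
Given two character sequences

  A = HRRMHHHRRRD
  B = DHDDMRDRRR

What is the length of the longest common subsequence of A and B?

One common subsequence of length 5: H at A[1]=B[2], R at A[2]=B[6], R at A[8]=B[8], R at A[9]=B[9], R at A[10]=B[10]. dp[11][10] = 5 confirms this is the maximum.

5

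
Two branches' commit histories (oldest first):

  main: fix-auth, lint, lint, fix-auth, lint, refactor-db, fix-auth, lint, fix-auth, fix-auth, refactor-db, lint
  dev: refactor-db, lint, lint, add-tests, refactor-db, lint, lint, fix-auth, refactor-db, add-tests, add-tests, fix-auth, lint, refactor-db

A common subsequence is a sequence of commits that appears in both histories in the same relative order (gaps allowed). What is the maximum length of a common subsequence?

Taking lint at main[2]=dev[6] → lint at main[3]=dev[7] → fix-auth at main[4]=dev[8] → refactor-db at main[6]=dev[9] → fix-auth at main[7]=dev[12] → lint at main[8]=dev[13] → refactor-db at main[11]=dev[14] gives a common subsequence of length 7. dp[12][14] = 7 confirms this is the maximum.

7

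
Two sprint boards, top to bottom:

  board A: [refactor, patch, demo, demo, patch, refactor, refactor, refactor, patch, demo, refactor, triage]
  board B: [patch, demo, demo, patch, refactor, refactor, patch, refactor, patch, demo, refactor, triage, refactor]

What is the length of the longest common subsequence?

11

Pick patch (board A #2, board B #1) → demo (board A #3, board B #2) → demo (board A #4, board B #3) → patch (board A #5, board B #4) → refactor (board A #6, board B #5) → refactor (board A #7, board B #6) → refactor (board A #8, board B #8) → patch (board A #9, board B #9) → demo (board A #10, board B #10) → refactor (board A #11, board B #11) → triage (board A #12, board B #12); all 11 tasks appear in both, in order. dp[12][13] = 11 confirms this is the maximum.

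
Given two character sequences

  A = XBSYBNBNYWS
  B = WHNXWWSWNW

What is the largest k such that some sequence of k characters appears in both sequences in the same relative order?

4

Let dp[i][j] be the LCS length of the first i characters of A and the first j characters of B. dp[i][j] = dp[i-1][j-1]+1 when the i-th and j-th characters match, else max(dp[i-1][j], dp[i][j-1]).
    ·  W  H  N  X  W  W  S  W  N  W
 ·  0  0  0  0  0  0  0  0  0  0  0
 X  0  0  0  0  1  1  1  1  1  1  1
 B  0  0  0  0  1  1  1  1  1  1  1
 S  0  0  0  0  1  1  1  2  2  2  2
 Y  0  0  0  0  1  1  1  2  2  2  2
 B  0  0  0  0  1  1  1  2  2  2  2
 N  0  0  0  1  1  1  1  2  2  3  3
 B  0  0  0  1  1  1  1  2  2  3  3
 N  0  0  0  1  1  1  1  2  2  3  3
 Y  0  0  0  1  1  1  1  2  2  3  3
 W  0  1  1  1  1  2  2  2  3  3  4
 S  0  1  1  1  1  2  2  3  3  3  4
dp[11][10] = 4. One LCS (by backtracking along matches): XSNW.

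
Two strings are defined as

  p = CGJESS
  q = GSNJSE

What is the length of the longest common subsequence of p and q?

3

Taking G [2,1] → J [3,4] → E [4,6] gives a common subsequence of length 3, and the DP table's final entry dp[6][6] is also 3, so no common subsequence is longer.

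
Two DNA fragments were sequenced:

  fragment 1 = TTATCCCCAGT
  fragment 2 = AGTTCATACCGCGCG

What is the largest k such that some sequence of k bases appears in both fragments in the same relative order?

Taking T (fragment 1 #1, fragment 2 #3); then T (fragment 1 #2, fragment 2 #4); then A (fragment 1 #3, fragment 2 #6); then T (fragment 1 #4, fragment 2 #7); then C (fragment 1 #5, fragment 2 #9); then C (fragment 1 #6, fragment 2 #10); then C (fragment 1 #7, fragment 2 #12); then C (fragment 1 #8, fragment 2 #14); then G (fragment 1 #10, fragment 2 #15) gives a common subsequence of length 9. Since dp[11][15] = 9, nothing longer is possible.

9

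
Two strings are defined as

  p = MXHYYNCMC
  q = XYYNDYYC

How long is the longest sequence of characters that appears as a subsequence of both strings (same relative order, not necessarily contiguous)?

5

One common subsequence of length 5: X at p[2]=q[1] → Y at p[4]=q[2] → Y at p[5]=q[3] → N at p[6]=q[4] → C at p[9]=q[8], and the DP table's final entry dp[9][8] is also 5, so no common subsequence is longer.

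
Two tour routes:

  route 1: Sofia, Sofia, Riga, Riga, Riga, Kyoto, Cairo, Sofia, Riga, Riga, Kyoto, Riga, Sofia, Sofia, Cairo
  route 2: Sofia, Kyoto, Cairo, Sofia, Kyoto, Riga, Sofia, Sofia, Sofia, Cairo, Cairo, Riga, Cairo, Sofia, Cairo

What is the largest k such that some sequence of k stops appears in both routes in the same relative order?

Match Sofia (route 1 #2, route 2 #1); then Kyoto (route 1 #6, route 2 #2); then Cairo (route 1 #7, route 2 #3); then Sofia (route 1 #8, route 2 #4); then Kyoto (route 1 #11, route 2 #5); then Riga (route 1 #12, route 2 #6); then Sofia (route 1 #13, route 2 #9); then Sofia (route 1 #14, route 2 #14); then Cairo (route 1 #15, route 2 #15) — 9 stops in the same relative order in both. The LCS DP gives dp[15][15] = 9, so this is optimal.

9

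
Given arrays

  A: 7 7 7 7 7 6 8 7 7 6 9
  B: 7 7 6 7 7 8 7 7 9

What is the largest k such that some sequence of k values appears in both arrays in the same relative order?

8

Taking 7 [1,1]; then 7 [2,2]; then 7 [4,4]; then 7 [5,5]; then 8 [7,6]; then 7 [8,7]; then 7 [9,8]; then 9 [11,9] gives a common subsequence of length 8. The LCS DP gives dp[11][9] = 8, so this is optimal.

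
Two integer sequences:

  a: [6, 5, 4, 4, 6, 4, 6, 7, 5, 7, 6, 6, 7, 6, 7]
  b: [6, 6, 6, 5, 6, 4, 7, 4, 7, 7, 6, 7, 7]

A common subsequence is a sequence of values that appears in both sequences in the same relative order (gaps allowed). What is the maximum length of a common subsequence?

Taking 6 (a #1, b #3), 5 (a #2, b #4), 4 (a #3, b #6), 4 (a #6, b #8), 7 (a #8, b #9), 7 (a #10, b #10), 6 (a #12, b #11), 7 (a #13, b #12), 7 (a #15, b #13) gives a common subsequence of length 9. The LCS DP gives dp[15][13] = 9, so this is optimal.

9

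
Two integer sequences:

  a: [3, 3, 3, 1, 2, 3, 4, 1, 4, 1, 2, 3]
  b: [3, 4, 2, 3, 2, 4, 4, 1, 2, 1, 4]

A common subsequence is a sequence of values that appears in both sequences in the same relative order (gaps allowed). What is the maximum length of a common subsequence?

7

One common subsequence of length 7: 3 [1,1] → 3 [3,4] → 2 [5,5] → 4 [7,6] → 4 [9,7] → 1 [10,8] → 2 [11,9]. dp[12][11] = 7 confirms this is the maximum.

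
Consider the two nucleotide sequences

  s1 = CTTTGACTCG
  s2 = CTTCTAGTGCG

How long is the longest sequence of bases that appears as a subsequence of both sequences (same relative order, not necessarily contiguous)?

Let dp[i][j] be the LCS length of the first i bases of s1 and the first j bases of s2. dp[i][j] = dp[i-1][j-1]+1 when the i-th and j-th bases match, else max(dp[i-1][j], dp[i][j-1]).
    ·  C  T  T  C  T  A  G  T  G  C  G
 ·  0  0  0  0  0  0  0  0  0  0  0  0
 C  0  1  1  1  1  1  1  1  1  1  1  1
 T  0  1  2  2  2  2  2  2  2  2  2  2
 T  0  1  2  3  3  3  3  3  3  3  3  3
 T  0  1  2  3  3  4  4  4  4  4  4  4
 G  0  1  2  3  3  4  4  5  5  5  5  5
 A  0  1  2  3  3  4  5  5  5  5  5  5
 C  0  1  2  3  4  4  5  5  5  5  6  6
 T  0  1  2  3  4  5  5  5  6  6  6  6
 C  0  1  2  3  4  5  5  5  6  6  7  7
 G  0  1  2  3  4  5  5  6  6  7  7  8
dp[10][11] = 8. One LCS (by backtracking along matches): CTTTGTCG.

8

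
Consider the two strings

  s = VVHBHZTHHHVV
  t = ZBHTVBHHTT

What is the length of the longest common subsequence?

Pick B [4,2] → H [5,3] → T [7,4] → H [8,7] → H [9,8]; all 5 characters appear in both, in order. Since dp[12][10] = 5, nothing longer is possible.

5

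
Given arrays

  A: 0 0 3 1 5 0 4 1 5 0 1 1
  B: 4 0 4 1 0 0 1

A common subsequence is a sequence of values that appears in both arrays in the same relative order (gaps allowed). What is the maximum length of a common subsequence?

5

Pick 0 [1,2]; then 1 [4,4]; then 0 [6,5]; then 0 [10,6]; then 1 [12,7]; all 5 values appear in both, in order, and the DP table's final entry dp[12][7] is also 5, so no common subsequence is longer.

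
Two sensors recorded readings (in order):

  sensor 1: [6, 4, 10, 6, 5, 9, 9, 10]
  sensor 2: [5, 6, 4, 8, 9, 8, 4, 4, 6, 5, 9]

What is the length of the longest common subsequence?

5

Let dp[i][j] be the LCS length of the first i values of sensor 1 and the first j values of sensor 2. dp[i][j] = dp[i-1][j-1]+1 when the i-th and j-th values match, else max(dp[i-1][j], dp[i][j-1]).
    ·  5  6  4  8  9  8  4  4  6  5  9
 ·  0  0  0  0  0  0  0  0  0  0  0  0
 6  0  0  1  1  1  1  1  1  1  1  1  1
 4  0  0  1  2  2  2  2  2  2  2  2  2
10  0  0  1  2  2  2  2  2  2  2  2  2
 6  0  0  1  2  2  2  2  2  2  3  3  3
 5  0  1  1  2  2  2  2  2  2  3  4  4
 9  0  1  1  2  2  3  3  3  3  3  4  5
 9  0  1  1  2  2  3  3  3  3  3  4  5
10  0  1  1  2  2  3  3  3  3  3  4  5
dp[8][11] = 5. One LCS (by backtracking along matches): 6, 4, 6, 5, 9.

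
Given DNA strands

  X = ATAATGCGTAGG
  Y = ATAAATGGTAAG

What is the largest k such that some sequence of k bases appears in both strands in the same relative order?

10

Let dp[i][j] be the LCS length of the first i bases of X and the first j bases of Y. dp[i][j] = dp[i-1][j-1]+1 when the i-th and j-th bases match, else max(dp[i-1][j], dp[i][j-1]).
    ·  A  T  A  A  A  T  G  G  T  A  A  G
 ·  0  0  0  0  0  0  0  0  0  0  0  0  0
 A  0  1  1  1  1  1  1  1  1  1  1  1  1
 T  0  1  2  2  2  2  2  2  2  2  2  2  2
 A  0  1  2  3  3  3  3  3  3  3  3  3  3
 A  0  1  2  3  4  4  4  4  4  4  4  4  4
 T  0  1  2  3  4  4  5  5  5  5  5  5  5
 G  0  1  2  3  4  4  5  6  6  6  6  6  6
 C  0  1  2  3  4  4  5  6  6  6  6  6  6
 G  0  1  2  3  4  4  5  6  7  7  7  7  7
 T  0  1  2  3  4  4  5  6  7  8  8  8  8
 A  0  1  2  3  4  5  5  6  7  8  9  9  9
 G  0  1  2  3  4  5  5  6  7  8  9  9 10
 G  0  1  2  3  4  5  5  6  7  8  9  9 10
dp[12][12] = 10. One LCS (by backtracking along matches): ATAATGGTAG.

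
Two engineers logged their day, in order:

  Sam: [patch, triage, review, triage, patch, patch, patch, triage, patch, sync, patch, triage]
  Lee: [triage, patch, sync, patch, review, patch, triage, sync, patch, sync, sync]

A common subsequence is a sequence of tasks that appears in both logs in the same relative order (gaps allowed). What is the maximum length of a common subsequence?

One common subsequence of length 7: triage (Sam #4, Lee #1); then patch (Sam #5, Lee #2); then patch (Sam #6, Lee #4); then patch (Sam #7, Lee #6); then triage (Sam #8, Lee #7); then patch (Sam #9, Lee #9); then sync (Sam #10, Lee #11). dp[12][11] = 7 confirms this is the maximum.

7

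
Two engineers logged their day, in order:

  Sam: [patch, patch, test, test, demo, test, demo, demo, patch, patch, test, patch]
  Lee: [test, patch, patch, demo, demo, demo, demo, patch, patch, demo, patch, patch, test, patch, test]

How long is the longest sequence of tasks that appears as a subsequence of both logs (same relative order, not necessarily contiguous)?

Pick patch [1,2] → patch [2,3] → demo [5,6] → demo [7,7] → demo [8,10] → patch [9,11] → patch [10,12] → test [11,13] → patch [12,14]; all 9 tasks appear in both, in order. Since dp[12][15] = 9, nothing longer is possible.

9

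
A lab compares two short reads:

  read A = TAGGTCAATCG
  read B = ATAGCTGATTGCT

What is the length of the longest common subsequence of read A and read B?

7

Let dp[i][j] be the LCS length of the first i bases of read A and the first j bases of read B. dp[i][j] = dp[i-1][j-1]+1 when the i-th and j-th bases match, else max(dp[i-1][j], dp[i][j-1]).
    ·  A  T  A  G  C  T  G  A  T  T  G  C  T
 ·  0  0  0  0  0  0  0  0  0  0  0  0  0  0
 T  0  0  1  1  1  1  1  1  1  1  1  1  1  1
 A  0  1  1  2  2  2  2  2  2  2  2  2  2  2
 G  0  1  1  2  3  3  3  3  3  3  3  3  3  3
 G  0  1  1  2  3  3  3  4  4  4  4  4  4  4
 T  0  1  2  2  3  3  4  4  4  5  5  5  5  5
 C  0  1  2  2  3  4  4  4  4  5  5  5  6  6
 A  0  1  2  3  3  4  4  4  5  5  5  5  6  6
 A  0  1  2  3  3  4  4  4  5  5  5  5  6  6
 T  0  1  2  3  3  4  5  5  5  6  6  6  6  7
 C  0  1  2  3  3  4  5  5  5  6  6  6  7  7
 G  0  1  2  3  4  4  5  6  6  6  6  7  7  7
dp[11][13] = 7. One LCS (by backtracking along matches): TAGGTCT.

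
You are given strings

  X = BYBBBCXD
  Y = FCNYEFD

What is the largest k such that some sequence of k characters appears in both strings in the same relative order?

2

Pick Y at X[2]=Y[4], D at X[8]=Y[7]; all 2 characters appear in both, in order, and the DP table's final entry dp[8][7] is also 2, so no common subsequence is longer.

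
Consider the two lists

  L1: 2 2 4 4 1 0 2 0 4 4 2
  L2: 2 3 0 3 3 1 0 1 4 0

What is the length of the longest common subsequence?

One common subsequence of length 4: 2 [1,1], 1 [5,6], 0 [6,7], 0 [8,10]. Since dp[11][10] = 4, nothing longer is possible.

4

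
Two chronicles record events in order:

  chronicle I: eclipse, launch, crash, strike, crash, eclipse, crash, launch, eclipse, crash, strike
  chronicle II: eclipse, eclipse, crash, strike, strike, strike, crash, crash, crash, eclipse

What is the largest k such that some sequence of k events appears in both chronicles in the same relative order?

One common subsequence of length 6: eclipse [1,2]; then crash [3,3]; then strike [4,6]; then crash [5,8]; then crash [7,9]; then eclipse [9,10]. dp[11][10] = 6 confirms this is the maximum.

6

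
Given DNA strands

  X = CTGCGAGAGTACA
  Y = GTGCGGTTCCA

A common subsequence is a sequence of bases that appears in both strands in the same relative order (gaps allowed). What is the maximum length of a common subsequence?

Pick T [2,2], then G [3,3], then C [4,4], then G [5,5], then G [7,6], then T [10,8], then C [12,10], then A [13,11]; all 8 bases appear in both, in order. dp[13][11] = 8 confirms this is the maximum.

8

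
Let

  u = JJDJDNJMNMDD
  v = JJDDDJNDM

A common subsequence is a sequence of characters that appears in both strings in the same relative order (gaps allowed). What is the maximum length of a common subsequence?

7

Match J [1,1]; then J [2,2]; then D [3,4]; then D [5,5]; then J [7,6]; then N [9,7]; then M [10,9] — 7 characters in the same relative order in both. Since dp[12][9] = 7, nothing longer is possible.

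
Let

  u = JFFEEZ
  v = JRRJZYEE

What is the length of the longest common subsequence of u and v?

3

Pick J [1,4] → E [4,7] → E [5,8]; all 3 characters appear in both, in order. Since dp[6][8] = 3, nothing longer is possible.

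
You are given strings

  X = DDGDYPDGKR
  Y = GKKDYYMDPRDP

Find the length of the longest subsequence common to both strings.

Let dp[i][j] be the LCS length of the first i characters of X and the first j characters of Y. dp[i][j] = dp[i-1][j-1]+1 when the i-th and j-th characters match, else max(dp[i-1][j], dp[i][j-1]).
    ·  G  K  K  D  Y  Y  M  D  P  R  D  P
 ·  0  0  0  0  0  0  0  0  0  0  0  0  0
 D  0  0  0  0  1  1  1  1  1  1  1  1  1
 D  0  0  0  0  1  1  1  1  2  2  2  2  2
 G  0  1  1  1  1  1  1  1  2  2  2  2  2
 D  0  1  1  1  2  2  2  2  2  2  2  3  3
 Y  0  1  1  1  2  3  3  3  3  3  3  3  3
 P  0  1  1  1  2  3  3  3  3  4  4  4  4
 D  0  1  1  1  2  3  3  3  4  4  4  5  5
 G  0  1  1  1  2  3  3  3  4  4  4  5  5
 K  0  1  2  2  2  3  3  3  4  4  4  5  5
 R  0  1  2  2  2  3  3  3  4  4  5  5  5
dp[10][12] = 5. One LCS (by backtracking along matches): GDYPD.

5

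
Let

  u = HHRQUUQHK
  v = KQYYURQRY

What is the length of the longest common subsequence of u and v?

3

Let dp[i][j] be the LCS length of the first i characters of u and the first j characters of v. dp[i][j] = dp[i-1][j-1]+1 when the i-th and j-th characters match, else max(dp[i-1][j], dp[i][j-1]).
    ·  K  Q  Y  Y  U  R  Q  R  Y
 ·  0  0  0  0  0  0  0  0  0  0
 H  0  0  0  0  0  0  0  0  0  0
 H  0  0  0  0  0  0  0  0  0  0
 R  0  0  0  0  0  0  1  1  1  1
 Q  0  0  1  1  1  1  1  2  2  2
 U  0  0  1  1  1  2  2  2  2  2
 U  0  0  1  1  1  2  2  2  2  2
 Q  0  0  1  1  1  2  2  3  3  3
 H  0  0  1  1  1  2  2  3  3  3
 K  0  1  1  1  1  2  2  3  3  3
dp[9][9] = 3. One LCS (by backtracking along matches): QUQ.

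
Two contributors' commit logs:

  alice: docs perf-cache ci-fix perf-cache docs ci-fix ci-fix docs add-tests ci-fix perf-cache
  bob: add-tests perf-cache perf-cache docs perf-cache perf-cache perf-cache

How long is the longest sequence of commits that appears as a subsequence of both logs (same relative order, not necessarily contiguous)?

Taking docs at alice[1]=bob[4]; then perf-cache at alice[2]=bob[5]; then perf-cache at alice[4]=bob[6]; then perf-cache at alice[11]=bob[7] gives a common subsequence of length 4. The LCS DP gives dp[11][7] = 4, so this is optimal.

4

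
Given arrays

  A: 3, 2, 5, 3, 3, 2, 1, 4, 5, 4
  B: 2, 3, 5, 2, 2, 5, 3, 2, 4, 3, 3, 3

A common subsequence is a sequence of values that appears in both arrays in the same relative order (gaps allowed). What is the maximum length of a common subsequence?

6

Let dp[i][j] be the LCS length of the first i values of A and the first j values of B. dp[i][j] = dp[i-1][j-1]+1 when the i-th and j-th values match, else max(dp[i-1][j], dp[i][j-1]).
    ·  2  3  5  2  2  5  3  2  4  3  3  3
 ·  0  0  0  0  0  0  0  0  0  0  0  0  0
 3  0  0  1  1  1  1  1  1  1  1  1  1  1
 2  0  1  1  1  2  2  2  2  2  2  2  2  2
 5  0  1  1  2  2  2  3  3  3  3  3  3  3
 3  0  1  2  2  2  2  3  4  4  4  4  4  4
 3  0  1  2  2  2  2  3  4  4  4  5  5  5
 2  0  1  2  2  3  3  3  4  5  5  5  5  5
 1  0  1  2  2  3  3  3  4  5  5  5  5  5
 4  0  1  2  2  3  3  3  4  5  6  6  6  6
 5  0  1  2  3  3  3  4  4  5  6  6  6  6
 4  0  1  2  3  3  3  4  4  5  6  6  6  6
dp[10][12] = 6. One LCS (by backtracking along matches): 3, 2, 5, 3, 2, 4.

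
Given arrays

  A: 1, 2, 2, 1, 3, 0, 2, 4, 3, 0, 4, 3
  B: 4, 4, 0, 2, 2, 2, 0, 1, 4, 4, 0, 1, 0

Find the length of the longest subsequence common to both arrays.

Match 2 at A[2]=B[5]; then 2 at A[3]=B[6]; then 1 at A[4]=B[8]; then 0 at A[6]=B[11]; then 0 at A[10]=B[13] — 5 values in the same relative order in both. Since dp[12][13] = 5, nothing longer is possible.

5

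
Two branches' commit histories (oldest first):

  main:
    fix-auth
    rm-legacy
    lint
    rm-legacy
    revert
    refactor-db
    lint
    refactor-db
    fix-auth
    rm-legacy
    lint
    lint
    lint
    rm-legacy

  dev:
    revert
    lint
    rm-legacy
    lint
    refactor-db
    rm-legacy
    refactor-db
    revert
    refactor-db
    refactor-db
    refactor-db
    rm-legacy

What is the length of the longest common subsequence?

One common subsequence of length 7: rm-legacy (main #2, dev #3), then lint (main #3, dev #4), then rm-legacy (main #4, dev #6), then revert (main #5, dev #8), then refactor-db (main #6, dev #10), then refactor-db (main #8, dev #11), then rm-legacy (main #14, dev #12). dp[14][12] = 7 confirms this is the maximum.

7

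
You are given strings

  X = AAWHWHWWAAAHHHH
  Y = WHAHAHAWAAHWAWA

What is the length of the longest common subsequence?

Taking A [1,3]; then A [2,5]; then H [4,6]; then W [5,8]; then H [6,11]; then W [7,12]; then W [8,14]; then A [11,15] gives a common subsequence of length 8. dp[15][15] = 8 confirms this is the maximum.

8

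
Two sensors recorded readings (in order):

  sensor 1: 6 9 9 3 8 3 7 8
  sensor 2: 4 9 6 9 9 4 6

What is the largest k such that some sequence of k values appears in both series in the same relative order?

3

Pick 6 (sensor 1 #1, sensor 2 #3), 9 (sensor 1 #2, sensor 2 #4), 9 (sensor 1 #3, sensor 2 #5); all 3 values appear in both, in order. The LCS DP gives dp[8][7] = 3, so this is optimal.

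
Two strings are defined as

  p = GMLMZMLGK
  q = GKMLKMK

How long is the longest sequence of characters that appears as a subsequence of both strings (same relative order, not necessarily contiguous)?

Let dp[i][j] be the LCS length of the first i characters of p and the first j characters of q. dp[i][j] = dp[i-1][j-1]+1 when the i-th and j-th characters match, else max(dp[i-1][j], dp[i][j-1]).
    ·  G  K  M  L  K  M  K
 ·  0  0  0  0  0  0  0  0
 G  0  1  1  1  1  1  1  1
 M  0  1  1  2  2  2  2  2
 L  0  1  1  2  3  3  3  3
 M  0  1  1  2  3  3  4  4
 Z  0  1  1  2  3  3  4  4
 M  0  1  1  2  3  3  4  4
 L  0  1  1  2  3  3  4  4
 G  0  1  1  2  3  3  4  4
 K  0  1  2  2  3  4  4  5
dp[9][7] = 5. One LCS (by backtracking along matches): GMLMK.

5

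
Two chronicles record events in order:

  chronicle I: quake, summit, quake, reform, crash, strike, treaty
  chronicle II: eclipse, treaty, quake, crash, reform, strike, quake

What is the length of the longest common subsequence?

Match quake [1,3]; then reform [4,5]; then strike [6,6] — 3 events in the same relative order in both, and the DP table's final entry dp[7][7] is also 3, so no common subsequence is longer.

3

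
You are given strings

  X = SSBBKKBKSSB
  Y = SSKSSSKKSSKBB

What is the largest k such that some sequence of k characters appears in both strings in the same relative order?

Let dp[i][j] be the LCS length of the first i characters of X and the first j characters of Y. dp[i][j] = dp[i-1][j-1]+1 when the i-th and j-th characters match, else max(dp[i-1][j], dp[i][j-1]).
    ·  S  S  K  S  S  S  K  K  S  S  K  B  B
 ·  0  0  0  0  0  0  0  0  0  0  0  0  0  0
 S  0  1  1  1  1  1  1  1  1  1  1  1  1  1
 S  0  1  2  2  2  2  2  2  2  2  2  2  2  2
 B  0  1  2  2  2  2  2  2  2  2  2  2  3  3
 B  0  1  2  2  2  2  2  2  2  2  2  2  3  4
 K  0  1  2  3  3  3  3  3  3  3  3  3  3  4
 K  0  1  2  3  3  3  3  4  4  4  4  4  4  4
 B  0  1  2  3  3  3  3  4  4  4  4  4  5  5
 K  0  1  2  3  3  3  3  4  5  5  5  5  5  5
 S  0  1  2  3  4  4  4  4  5  6  6  6  6  6
 S  0  1  2  3  4  5  5  5  5  6  7  7  7  7
 B  0  1  2  3  4  5  5  5  5  6  7  7  8  8
dp[11][13] = 8. One LCS (by backtracking along matches): SSKKKSSB.

8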